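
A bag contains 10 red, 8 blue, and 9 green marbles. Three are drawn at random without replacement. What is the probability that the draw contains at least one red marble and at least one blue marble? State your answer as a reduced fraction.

272/585

There are C(27,3) = 2925 possible draws.
By inclusion-exclusion on the complements, draws missing all red or all blue: C(17,3) + C(19,3) − C(9,3) = 680 + 969 − 84 = 1565.
So draws with at least one of each: 2925 − 1565 = 1360, probability 1360/2925 = 272/585.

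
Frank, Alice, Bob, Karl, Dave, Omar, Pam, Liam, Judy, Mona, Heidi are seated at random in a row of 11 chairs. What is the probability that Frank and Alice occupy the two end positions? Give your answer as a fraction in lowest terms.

There are 11! = 39916800 arrangements.
Place Frank and Alice at the ends in 2 ways, arrange the remaining 9 in 9! = 362880 ways: 2·362880 = 725760.
Probability = 725760/39916800 = 1/55.

1/55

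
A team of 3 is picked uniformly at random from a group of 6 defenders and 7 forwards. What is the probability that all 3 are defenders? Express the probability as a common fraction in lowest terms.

There are C(13,3) = 286 possible selections.
Selections with all defenders: C(6,3) = 20.
Probability = 20/286 = 10/143.

10/143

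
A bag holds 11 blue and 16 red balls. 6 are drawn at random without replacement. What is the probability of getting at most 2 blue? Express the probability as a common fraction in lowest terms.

Total selections: C(27,6) = 296010.
Favorable selections (at most 2 blue): C(11,0)·C(16,6) + C(11,1)·C(16,5) + C(11,2)·C(16,4) = 8008 + 48048 + 100100 = 156156.
Probability = 156156/296010 = 182/345.

182/345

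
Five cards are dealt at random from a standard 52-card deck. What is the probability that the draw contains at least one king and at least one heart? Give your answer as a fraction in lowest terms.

229297/866320

There are C(52,5) = 2598960 possible draws.
By inclusion-exclusion on the complements, draws missing all kings or all hearts: C(48,5) + C(39,5) − C(36,5) = 1712304 + 575757 − 376992 = 1911069.
So draws with at least one of each: 2598960 − 1911069 = 687891, probability 687891/2598960 = 229297/866320.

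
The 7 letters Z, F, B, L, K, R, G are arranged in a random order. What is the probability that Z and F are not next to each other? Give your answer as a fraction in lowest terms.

There are 7! = 5040 arrangements.
Arrangements with Z and F adjacent: 2·6! = 1440.
So not adjacent: 5040 − 1440 = 3600, probability 3600/5040 = 5/7.

5/7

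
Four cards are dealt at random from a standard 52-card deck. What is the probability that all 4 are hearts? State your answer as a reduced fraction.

11/4165

There are C(52,4) = 270725 possible 4-card hands.
Hands that are all hearts: C(13,4) = 715.
Probability = 715/270725 = 11/4165.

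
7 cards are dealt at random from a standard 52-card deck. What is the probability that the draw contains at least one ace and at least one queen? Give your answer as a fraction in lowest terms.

There are C(52,7) = 133784560 possible draws.
By inclusion-exclusion on the complements, draws missing all aces or all queens: C(48,7) + C(48,7) − C(44,7) = 73629072 + 73629072 − 38320568 = 108937576.
So draws with at least one of each: 133784560 − 108937576 = 24846984, probability 24846984/133784560 = 3105873/16723070.

3105873/16723070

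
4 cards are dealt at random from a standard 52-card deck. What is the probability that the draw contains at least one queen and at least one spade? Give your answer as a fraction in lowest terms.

52799/270725

There are C(52,4) = 270725 possible draws.
By inclusion-exclusion on the complements, draws missing all queens or all spades: C(48,4) + C(39,4) − C(36,4) = 194580 + 82251 − 58905 = 217926.
So draws with at least one of each: 270725 − 217926 = 52799, probability 52799/270725.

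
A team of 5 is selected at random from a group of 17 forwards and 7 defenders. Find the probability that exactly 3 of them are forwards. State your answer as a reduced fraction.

The sample space is all 5-subsets of the 24: C(24,5) = 42504.
Selections with exactly 3 forwards: choose 3 of the 17 forwards and 2 of the 7 defenders, C(17,3)·C(7,2) = 680·21 = 14280.
Probability = 14280/42504 = 85/253.

85/253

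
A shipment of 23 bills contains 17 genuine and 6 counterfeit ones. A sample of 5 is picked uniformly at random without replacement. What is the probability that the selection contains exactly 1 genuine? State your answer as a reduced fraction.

255/33649

Total number of selections: C(23,5) = 33649.
Selections with exactly 1 genuine: choose 1 of the 17 genuine and 4 of the 6 counterfeit, C(17,1)·C(6,4) = 17·15 = 255.
Probability = 255/33649.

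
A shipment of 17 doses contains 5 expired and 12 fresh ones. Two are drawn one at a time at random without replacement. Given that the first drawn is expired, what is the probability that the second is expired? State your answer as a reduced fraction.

After removing one expired, 16 remain: 4 expired and 12 fresh.
So the probability the next is expired is 4/16 = 1/4.

1/4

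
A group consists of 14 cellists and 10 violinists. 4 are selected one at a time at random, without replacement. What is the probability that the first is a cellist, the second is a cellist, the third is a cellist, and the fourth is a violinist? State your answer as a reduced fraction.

Multiply the conditional probabilities at each draw: 14/24 · 13/23 · 12/22 · 10/21 = 21840/255024 = 65/759.

65/759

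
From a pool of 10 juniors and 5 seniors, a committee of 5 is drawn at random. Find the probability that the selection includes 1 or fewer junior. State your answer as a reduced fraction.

Total selections: C(15,5) = 3003.
Favorable selections (1 or fewer junior): C(10,0)·C(5,5) + C(10,1)·C(5,4) = 1 + 50 = 51.
Probability = 51/3003 = 17/1001.

17/1001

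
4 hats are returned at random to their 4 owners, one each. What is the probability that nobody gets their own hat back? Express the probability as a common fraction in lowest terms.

3/8

There are 4! = 24 assignments.
By inclusion-exclusion, assignments with no fixed points: C(4,0)·4! − C(4,1)·3! + C(4,2)·2! − C(4,3)·1! + C(4,4)·0! = 9.
Probability = 9/24 = 3/8.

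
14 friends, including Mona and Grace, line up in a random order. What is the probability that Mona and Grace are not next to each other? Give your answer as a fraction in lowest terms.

There are 14! = 87178291200 arrangements.
Arrangements with Mona and Grace adjacent: 2·13! = 12454041600.
So not adjacent: 87178291200 − 12454041600 = 74724249600, probability 74724249600/87178291200 = 6/7.

6/7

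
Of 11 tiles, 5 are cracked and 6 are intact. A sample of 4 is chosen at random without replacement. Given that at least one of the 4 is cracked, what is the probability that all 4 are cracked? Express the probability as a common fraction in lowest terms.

1/63

Work in counts. Selections with at least one cracked: C(11,4) − C(6,4) = 330 − 15 = 315.
Of those, selections where all 4 are cracked: C(5,4) = 5.
Conditional probability = 5/315 = 1/63.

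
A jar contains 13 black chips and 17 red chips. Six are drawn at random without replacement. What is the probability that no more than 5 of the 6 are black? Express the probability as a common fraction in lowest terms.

There are C(30,6) = 593775 ways to choose the 6.
Favorable selections (no more than 5 black): C(13,0)·C(17,6) + C(13,1)·C(17,5) + C(13,2)·C(17,4) + C(13,3)·C(17,3) + C(13,4)·C(17,2) + C(13,5)·C(17,1) = 12376 + 80444 + 185640 + 194480 + 97240 + 21879 = 592059.
Probability = 592059/593775 = 15181/15225.

15181/15225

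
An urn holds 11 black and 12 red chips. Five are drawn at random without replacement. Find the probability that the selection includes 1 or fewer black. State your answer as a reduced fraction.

Total selections: C(23,5) = 33649.
Favorable selections (1 or fewer black): C(11,0)·C(12,5) + C(11,1)·C(12,4) = 792 + 5445 = 6237.
Probability = 6237/33649 = 81/437.

81/437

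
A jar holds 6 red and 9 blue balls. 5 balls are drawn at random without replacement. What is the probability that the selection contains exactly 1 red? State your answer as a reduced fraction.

36/143

There are C(15,5) = 3003 ways to choose 5 from 15.
Selections with exactly 1 red: choose 1 of the 6 red and 4 of the 9 blue, C(6,1)·C(9,4) = 6·126 = 756.
Probability = 756/3003 = 36/143.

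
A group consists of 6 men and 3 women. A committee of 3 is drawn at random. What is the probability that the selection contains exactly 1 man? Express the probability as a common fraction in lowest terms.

There are C(9,3) = 84 ways to choose 3 from 9.
Selections with exactly 1 man: choose 1 of the 6 men and 2 of the 3 women, C(6,1)·C(3,2) = 6·3 = 18.
Probability = 18/84 = 3/14.

3/14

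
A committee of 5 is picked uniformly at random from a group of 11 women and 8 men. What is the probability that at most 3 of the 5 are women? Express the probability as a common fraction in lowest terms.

There are C(19,5) = 11628 ways to choose the 5.
Count the complement (more than 3 women): C(11,4)·C(8,1) + C(11,5)·C(8,0) = 2640 + 462 = 3102.
Probability = 1 − 3102/11628 = 8526/11628 = 1421/1938.

1421/1938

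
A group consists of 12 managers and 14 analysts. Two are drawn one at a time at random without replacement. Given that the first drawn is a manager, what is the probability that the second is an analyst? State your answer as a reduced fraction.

14/25

After removing one manager, 25 remain: 11 managers and 14 analysts.
So the probability the next is an analyst is 14/25.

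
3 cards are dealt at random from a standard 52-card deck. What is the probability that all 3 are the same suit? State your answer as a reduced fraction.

22/425

There are C(52,3) = 22100 possible 3-card hands.
Hands of one suit: 4 suits × C(13,3) = 4·286 = 1144.
Probability = 1144/22100 = 22/425.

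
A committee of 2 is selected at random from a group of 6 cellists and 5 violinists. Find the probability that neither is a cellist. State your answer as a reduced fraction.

There are C(11,2) = 55 possible selections.
Selections with no cellists (all violinists): C(5,2) = 10.
Probability = 10/55 = 2/11.

2/11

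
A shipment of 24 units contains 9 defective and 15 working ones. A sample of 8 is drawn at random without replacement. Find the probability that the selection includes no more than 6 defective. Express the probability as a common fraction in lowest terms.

Total selections: C(24,8) = 735471.
Favorable selections (no more than 6 defective): C(9,0)·C(15,8) + C(9,1)·C(15,7) + C(9,2)·C(15,6) + C(9,3)·C(15,5) + C(9,4)·C(15,4) + C(9,5)·C(15,3) + C(9,6)·C(15,2) = 6435 + 57915 + 180180 + 252252 + 171990 + 57330 + 8820 = 734922.
Probability = 734922/735471 = 81658/81719.

81658/81719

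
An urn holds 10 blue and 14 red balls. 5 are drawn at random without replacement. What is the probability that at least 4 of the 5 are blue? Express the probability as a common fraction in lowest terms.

19/253

There are C(24,5) = 42504 ways to choose the 5.
Favorable selections (at least 4 blue): C(10,4)·C(14,1) + C(10,5)·C(14,0) = 2940 + 252 = 3192.
Probability = 3192/42504 = 19/253.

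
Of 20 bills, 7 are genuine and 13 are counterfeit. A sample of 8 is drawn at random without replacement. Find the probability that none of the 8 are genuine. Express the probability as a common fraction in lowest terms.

There are C(20,8) = 125970 possible selections.
Selections with no genuine (all counterfeit): C(13,8) = 1287.
Probability = 1287/125970 = 33/3230.

33/3230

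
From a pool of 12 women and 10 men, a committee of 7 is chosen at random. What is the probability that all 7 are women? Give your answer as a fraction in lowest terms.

There are C(22,7) = 170544 possible selections.
Selections with all women: C(12,7) = 792.
Probability = 792/170544 = 3/646.

3/646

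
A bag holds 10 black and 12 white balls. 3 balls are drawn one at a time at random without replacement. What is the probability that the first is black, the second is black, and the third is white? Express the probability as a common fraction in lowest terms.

9/77

Multiply the conditional probabilities at each draw: 10/22 · 9/21 · 12/20 = 1080/9240 = 9/77.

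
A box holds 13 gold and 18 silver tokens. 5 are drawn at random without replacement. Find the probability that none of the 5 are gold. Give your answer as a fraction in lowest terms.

136/2697

There are C(31,5) = 169911 possible selections.
Selections with no gold (all silver): C(18,5) = 8568.
Probability = 8568/169911 = 136/2697.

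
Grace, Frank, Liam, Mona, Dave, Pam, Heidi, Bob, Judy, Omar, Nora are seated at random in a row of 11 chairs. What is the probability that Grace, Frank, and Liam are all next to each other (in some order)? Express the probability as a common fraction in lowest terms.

3/55

There are 11! = 39916800 arrangements.
Treat the three as one block: 9! placements × 3! orders within the block = 362880·6 = 2177280.
Probability = 2177280/39916800 = 3/55.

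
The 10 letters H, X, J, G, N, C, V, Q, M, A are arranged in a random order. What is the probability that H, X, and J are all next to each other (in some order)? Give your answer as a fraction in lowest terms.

1/15

There are 10! = 3628800 arrangements.
Treat the three as one block: 8! placements × 3! orders within the block = 40320·6 = 241920.
Probability = 241920/3628800 = 1/15.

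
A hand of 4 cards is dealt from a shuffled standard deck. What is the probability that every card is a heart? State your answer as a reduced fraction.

There are C(52,4) = 270725 possible 4-card hands.
Hands that are all hearts: C(13,4) = 715.
Probability = 715/270725 = 11/4165.

11/4165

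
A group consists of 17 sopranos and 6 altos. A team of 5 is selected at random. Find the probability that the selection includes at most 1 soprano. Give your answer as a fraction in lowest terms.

261/33649

Total selections: C(23,5) = 33649.
Favorable selections (at most 1 soprano): C(17,0)·C(6,5) + C(17,1)·C(6,4) = 6 + 255 = 261.
Probability = 261/33649.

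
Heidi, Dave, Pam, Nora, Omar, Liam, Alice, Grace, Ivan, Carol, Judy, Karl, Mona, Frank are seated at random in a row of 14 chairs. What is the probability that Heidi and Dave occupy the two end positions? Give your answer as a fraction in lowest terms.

1/91

There are 14! = 87178291200 arrangements.
Place Heidi and Dave at the ends in 2 ways, arrange the remaining 12 in 12! = 479001600 ways: 2·479001600 = 958003200.
Probability = 958003200/87178291200 = 1/91.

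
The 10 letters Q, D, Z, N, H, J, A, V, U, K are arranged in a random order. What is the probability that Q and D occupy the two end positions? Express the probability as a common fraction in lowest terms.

There are 10! = 3628800 arrangements.
Place Q and D at the ends in 2 ways, arrange the remaining 8 in 8! = 40320 ways: 2·40320 = 80640.
Probability = 80640/3628800 = 1/45.

1/45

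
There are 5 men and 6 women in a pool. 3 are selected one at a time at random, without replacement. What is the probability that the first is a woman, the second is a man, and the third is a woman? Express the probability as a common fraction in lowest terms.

Multiply the conditional probabilities at each draw: 6/11 · 5/10 · 5/9 = 150/990 = 5/33.

5/33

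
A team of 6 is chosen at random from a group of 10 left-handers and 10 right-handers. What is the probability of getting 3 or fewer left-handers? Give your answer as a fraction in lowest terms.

Total selections: C(20,6) = 38760.
Favorable selections (3 or fewer left-handers): C(10,0)·C(10,6) + C(10,1)·C(10,5) + C(10,2)·C(10,4) + C(10,3)·C(10,3) = 210 + 2520 + 9450 + 14400 = 26580.
Probability = 26580/38760 = 443/646.

443/646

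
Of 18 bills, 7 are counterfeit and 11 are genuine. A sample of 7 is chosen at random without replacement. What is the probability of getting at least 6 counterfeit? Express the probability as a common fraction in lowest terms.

Total selections: C(18,7) = 31824.
Favorable selections (at least 6 counterfeit): C(7,6)·C(11,1) + C(7,7)·C(11,0) = 77 + 1 = 78.
Probability = 78/31824 = 1/408.

1/408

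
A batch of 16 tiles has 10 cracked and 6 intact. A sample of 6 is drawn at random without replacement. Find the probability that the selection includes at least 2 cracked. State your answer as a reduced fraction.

7947/8008

There are C(16,6) = 8008 ways to choose the 6.
Count the complement (fewer than 2 cracked): C(10,0)·C(6,6) + C(10,1)·C(6,5) = 1 + 60 = 61.
Probability = 1 − 61/8008 = 7947/8008.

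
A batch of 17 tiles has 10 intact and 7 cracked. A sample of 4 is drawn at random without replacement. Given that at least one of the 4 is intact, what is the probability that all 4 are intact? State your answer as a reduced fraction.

Work in counts. Selections with at least one intact: C(17,4) − C(7,4) = 2380 − 35 = 2345.
Of those, selections where all 4 are intact: C(10,4) = 210.
Conditional probability = 210/2345 = 6/67.

6/67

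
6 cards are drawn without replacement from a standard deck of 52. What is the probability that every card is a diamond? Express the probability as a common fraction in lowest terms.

There are C(52,6) = 20358520 possible 6-card hands.
Hands that are all diamonds: C(13,6) = 1716.
Probability = 1716/20358520 = 33/391510.

33/391510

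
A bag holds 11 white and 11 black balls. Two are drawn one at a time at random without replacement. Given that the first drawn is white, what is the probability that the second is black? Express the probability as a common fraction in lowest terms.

11/21

After removing one white, 21 remain: 10 white and 11 black.
So the probability the next is black is 11/21.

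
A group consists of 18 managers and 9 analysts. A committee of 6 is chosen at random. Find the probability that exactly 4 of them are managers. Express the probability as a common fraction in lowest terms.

Total number of selections: C(27,6) = 296010.
Selections with exactly 4 managers: choose 4 of the 18 managers and 2 of the 9 analysts, C(18,4)·C(9,2) = 3060·36 = 110160.
Probability = 110160/296010 = 1224/3289.

1224/3289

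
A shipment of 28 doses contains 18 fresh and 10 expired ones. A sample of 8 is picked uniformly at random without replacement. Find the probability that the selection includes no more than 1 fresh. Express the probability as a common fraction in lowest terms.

7/9867

There are C(28,8) = 3108105 ways to choose the 8.
Favorable selections (no more than 1 fresh): C(18,0)·C(10,8) + C(18,1)·C(10,7) = 45 + 2160 = 2205.
Probability = 2205/3108105 = 7/9867.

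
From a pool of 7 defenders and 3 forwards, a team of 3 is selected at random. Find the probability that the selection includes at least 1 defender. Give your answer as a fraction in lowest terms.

There are C(10,3) = 120 ways to choose the 3.
Favorable selections (at least 1 defender): C(7,1)·C(3,2) + C(7,2)·C(3,1) + C(7,3)·C(3,0) = 21 + 63 + 35 = 119.
Probability = 119/120.

119/120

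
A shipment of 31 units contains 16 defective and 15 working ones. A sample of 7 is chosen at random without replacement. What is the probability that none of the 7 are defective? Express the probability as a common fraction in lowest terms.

11/4495

There are C(31,7) = 2629575 possible selections.
Selections with no defective (all working): C(15,7) = 6435.
Probability = 6435/2629575 = 11/4495.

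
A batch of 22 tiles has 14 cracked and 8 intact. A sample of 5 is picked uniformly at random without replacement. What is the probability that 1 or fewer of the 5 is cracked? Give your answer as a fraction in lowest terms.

74/1881

Total selections: C(22,5) = 26334.
Favorable selections (1 or fewer cracked): C(14,0)·C(8,5) + C(14,1)·C(8,4) = 56 + 980 = 1036.
Probability = 1036/26334 = 74/1881.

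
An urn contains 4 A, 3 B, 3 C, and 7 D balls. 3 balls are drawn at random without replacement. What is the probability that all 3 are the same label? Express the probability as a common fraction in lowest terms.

41/680

There are C(17,3) = 680 ways to draw 3 balls.
All same label: C(4,3) + C(3,3) + C(3,3) + C(7,3) = 4 + 1 + 1 + 35 = 41.
Probability = 41/680.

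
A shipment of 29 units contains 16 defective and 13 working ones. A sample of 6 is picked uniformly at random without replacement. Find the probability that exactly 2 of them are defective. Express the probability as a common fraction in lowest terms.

110/609

There are C(29,6) = 475020 ways to choose 6 from 29.
Selections with exactly 2 defective: choose 2 of the 16 defective and 4 of the 13 working, C(16,2)·C(13,4) = 120·715 = 85800.
Probability = 85800/475020 = 110/609.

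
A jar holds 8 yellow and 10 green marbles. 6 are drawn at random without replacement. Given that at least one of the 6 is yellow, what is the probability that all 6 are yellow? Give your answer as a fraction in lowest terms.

2/1311

Work in counts. Selections with at least one yellow: C(18,6) − C(10,6) = 18564 − 210 = 18354.
Of those, selections where all 6 are yellow: C(8,6) = 28.
Conditional probability = 28/18354 = 2/1311.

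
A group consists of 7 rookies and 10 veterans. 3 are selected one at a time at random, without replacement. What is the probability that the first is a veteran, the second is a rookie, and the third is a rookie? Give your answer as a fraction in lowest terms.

7/68

Multiply the conditional probabilities at each draw: 10/17 · 7/16 · 6/15 = 420/4080 = 7/68.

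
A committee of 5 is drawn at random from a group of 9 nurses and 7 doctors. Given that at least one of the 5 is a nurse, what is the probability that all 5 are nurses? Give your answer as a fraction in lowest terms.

Work in counts. Selections with at least one nurse: C(16,5) − C(7,5) = 4368 − 21 = 4347.
Of those, selections where all 5 are nurses: C(9,5) = 126.
Conditional probability = 126/4347 = 2/69.

2/69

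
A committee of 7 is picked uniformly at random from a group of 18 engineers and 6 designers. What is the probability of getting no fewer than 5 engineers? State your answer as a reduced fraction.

3774/4807

Total selections: C(24,7) = 346104.
Favorable selections (no fewer than 5 engineers): C(18,5)·C(6,2) + C(18,6)·C(6,1) + C(18,7)·C(6,0) = 128520 + 111384 + 31824 = 271728.
Probability = 271728/346104 = 3774/4807.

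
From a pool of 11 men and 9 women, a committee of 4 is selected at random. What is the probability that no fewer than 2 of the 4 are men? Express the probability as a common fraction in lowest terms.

Total selections: C(20,4) = 4845.
Favorable selections (no fewer than 2 men): C(11,2)·C(9,2) + C(11,3)·C(9,1) + C(11,4)·C(9,0) = 1980 + 1485 + 330 = 3795.
Probability = 3795/4845 = 253/323.

253/323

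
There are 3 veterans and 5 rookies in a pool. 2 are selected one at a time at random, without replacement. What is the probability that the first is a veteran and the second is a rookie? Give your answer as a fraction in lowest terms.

Multiply the conditional probabilities at each draw: 3/8 · 5/7 = 15/56.

15/56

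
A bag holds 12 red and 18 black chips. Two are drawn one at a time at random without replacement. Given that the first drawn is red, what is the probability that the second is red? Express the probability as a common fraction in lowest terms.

After removing one red, 29 remain: 11 red and 18 black.
So the probability the next is red is 11/29.

11/29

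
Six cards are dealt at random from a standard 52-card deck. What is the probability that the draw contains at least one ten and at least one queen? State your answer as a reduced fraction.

718637/5089630

There are C(52,6) = 20358520 possible draws.
By inclusion-exclusion on the complements, draws missing all tens or all queens: C(48,6) + C(48,6) − C(44,6) = 12271512 + 12271512 − 7059052 = 17483972.
So draws with at least one of each: 20358520 − 17483972 = 2874548, probability 2874548/20358520 = 718637/5089630.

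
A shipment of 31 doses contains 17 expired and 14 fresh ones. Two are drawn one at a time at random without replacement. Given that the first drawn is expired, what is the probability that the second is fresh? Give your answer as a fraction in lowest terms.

7/15

After removing one expired, 30 remain: 16 expired and 14 fresh.
So the probability the next is fresh is 14/30 = 7/15.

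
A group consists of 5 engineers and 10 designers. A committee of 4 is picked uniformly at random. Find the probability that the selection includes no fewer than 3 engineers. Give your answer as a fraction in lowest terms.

Total selections: C(15,4) = 1365.
Favorable selections (no fewer than 3 engineers): C(5,3)·C(10,1) + C(5,4)·C(10,0) = 100 + 5 = 105.
Probability = 105/1365 = 1/13.

1/13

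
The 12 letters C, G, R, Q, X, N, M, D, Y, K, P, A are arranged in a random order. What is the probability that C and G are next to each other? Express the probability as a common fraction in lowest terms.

1/6

There are 12! = 479001600 arrangements.
Treat C and G as a block: 11! arrangements of the blocks × 2 orders within the block = 2·39916800 = 79833600.
Probability = 79833600/479001600 = 1/6.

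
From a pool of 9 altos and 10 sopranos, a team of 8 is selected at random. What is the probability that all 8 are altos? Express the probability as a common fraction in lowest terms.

1/8398

There are C(19,8) = 75582 possible selections.
Selections with all altos: C(9,8) = 9.
Probability = 9/75582 = 1/8398.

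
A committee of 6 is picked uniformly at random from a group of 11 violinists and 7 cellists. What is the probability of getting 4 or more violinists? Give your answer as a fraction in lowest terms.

253/442

Total selections: C(18,6) = 18564.
Favorable selections (4 or more violinists): C(11,4)·C(7,2) + C(11,5)·C(7,1) + C(11,6)·C(7,0) = 6930 + 3234 + 462 = 10626.
Probability = 10626/18564 = 253/442.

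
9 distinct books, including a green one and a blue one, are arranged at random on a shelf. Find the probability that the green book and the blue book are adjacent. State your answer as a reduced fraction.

There are 9! = 362880 arrangements.
Treat the green book and the blue book as a block: 8! arrangements of the blocks × 2 orders within the block = 2·40320 = 80640.
Probability = 80640/362880 = 2/9.

2/9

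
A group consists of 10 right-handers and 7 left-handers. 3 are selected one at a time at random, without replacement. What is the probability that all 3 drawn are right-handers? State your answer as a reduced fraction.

3/17

Multiply the conditional probabilities at each draw: 10/17 · 9/16 · 8/15 = 720/4080 = 3/17.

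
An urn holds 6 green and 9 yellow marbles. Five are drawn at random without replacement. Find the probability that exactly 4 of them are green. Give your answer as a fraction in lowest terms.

There are C(15,5) = 3003 ways to choose 5 from 15.
Selections with exactly 4 green: choose 4 of the 6 green and 1 of the 9 yellow, C(6,4)·C(9,1) = 15·9 = 135.
Probability = 135/3003 = 45/1001.

45/1001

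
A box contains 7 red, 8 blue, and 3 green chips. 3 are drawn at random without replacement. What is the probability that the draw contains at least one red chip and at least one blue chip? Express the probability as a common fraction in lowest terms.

There are C(18,3) = 816 possible draws.
By inclusion-exclusion on the complements, draws missing all red or all blue: C(11,3) + C(10,3) − C(3,3) = 165 + 120 − 1 = 284.
So draws with at least one of each: 816 − 284 = 532, probability 532/816 = 133/204.

133/204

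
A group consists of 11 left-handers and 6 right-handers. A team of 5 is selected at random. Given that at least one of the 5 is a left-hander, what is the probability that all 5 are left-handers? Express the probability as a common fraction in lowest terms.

Work in counts. Selections with at least one left-hander: C(17,5) − C(6,5) = 6188 − 6 = 6182.
Of those, selections where all 5 are left-handers: C(11,5) = 462.
Conditional probability = 462/6182 = 21/281.

21/281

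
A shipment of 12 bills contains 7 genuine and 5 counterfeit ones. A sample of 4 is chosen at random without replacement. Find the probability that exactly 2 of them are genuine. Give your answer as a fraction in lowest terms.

There are C(12,4) = 495 ways to choose 4 from 12.
Selections with exactly 2 genuine: choose 2 of the 7 genuine and 2 of the 5 counterfeit, C(7,2)·C(5,2) = 21·10 = 210.
Probability = 210/495 = 14/33.

14/33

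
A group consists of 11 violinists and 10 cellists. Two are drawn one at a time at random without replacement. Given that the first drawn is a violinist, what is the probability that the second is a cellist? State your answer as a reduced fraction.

1/2

After removing one violinist, 20 remain: 10 violinists and 10 cellists.
So the probability the next is a cellist is 10/20 = 1/2.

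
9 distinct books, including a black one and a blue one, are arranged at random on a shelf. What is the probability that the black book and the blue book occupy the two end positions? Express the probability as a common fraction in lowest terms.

1/36

There are 9! = 362880 arrangements.
Place the black book and the blue book at the ends in 2 ways, arrange the remaining 7 in 7! = 5040 ways: 2·5040 = 10080.
Probability = 10080/362880 = 1/36.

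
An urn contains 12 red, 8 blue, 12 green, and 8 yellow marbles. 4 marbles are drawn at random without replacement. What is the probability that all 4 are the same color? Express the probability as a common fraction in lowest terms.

There are C(40,4) = 91390 ways to draw 4 marbles.
All same color: C(12,4) + C(8,4) + C(12,4) + C(8,4) = 495 + 70 + 495 + 70 = 1130.
Probability = 1130/91390 = 113/9139.

113/9139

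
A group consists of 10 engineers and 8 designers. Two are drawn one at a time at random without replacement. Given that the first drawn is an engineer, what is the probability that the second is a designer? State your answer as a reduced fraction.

8/17

After removing one engineer, 17 remain: 9 engineers and 8 designers.
So the probability the next is a designer is 8/17.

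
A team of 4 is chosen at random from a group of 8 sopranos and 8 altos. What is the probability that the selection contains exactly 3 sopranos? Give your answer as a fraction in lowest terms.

There are C(16,4) = 1820 ways to choose 4 from 16.
Selections with exactly 3 sopranos: choose 3 of the 8 sopranos and 1 of the 8 altos, C(8,3)·C(8,1) = 56·8 = 448.
Probability = 448/1820 = 16/65.

16/65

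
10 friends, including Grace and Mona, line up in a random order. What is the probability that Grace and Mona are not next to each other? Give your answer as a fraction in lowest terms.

There are 10! = 3628800 arrangements.
Arrangements with Grace and Mona adjacent: 2·9! = 725760.
So not adjacent: 3628800 − 725760 = 2903040, probability 2903040/3628800 = 4/5.

4/5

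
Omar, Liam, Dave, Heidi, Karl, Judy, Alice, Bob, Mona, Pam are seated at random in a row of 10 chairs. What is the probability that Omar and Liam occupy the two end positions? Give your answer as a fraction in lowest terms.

There are 10! = 3628800 arrangements.
Place Omar and Liam at the ends in 2 ways, arrange the remaining 8 in 8! = 40320 ways: 2·40320 = 80640.
Probability = 80640/3628800 = 1/45.

1/45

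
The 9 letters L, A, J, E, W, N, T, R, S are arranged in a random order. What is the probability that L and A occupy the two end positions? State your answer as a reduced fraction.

There are 9! = 362880 arrangements.
Place L and A at the ends in 2 ways, arrange the remaining 7 in 7! = 5040 ways: 2·5040 = 10080.
Probability = 10080/362880 = 1/36.

1/36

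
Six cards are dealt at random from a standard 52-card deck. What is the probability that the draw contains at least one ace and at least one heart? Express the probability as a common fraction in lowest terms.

6772177/20358520

There are C(52,6) = 20358520 possible draws.
By inclusion-exclusion on the complements, draws missing all aces or all hearts: C(48,6) + C(39,6) − C(36,6) = 12271512 + 3262623 − 1947792 = 13586343.
So draws with at least one of each: 20358520 − 13586343 = 6772177, probability 6772177/20358520.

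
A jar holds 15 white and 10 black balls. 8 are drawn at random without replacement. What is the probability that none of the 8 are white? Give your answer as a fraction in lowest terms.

There are C(25,8) = 1081575 possible selections.
Selections with no white (all black): C(10,8) = 45.
Probability = 45/1081575 = 1/24035.

1/24035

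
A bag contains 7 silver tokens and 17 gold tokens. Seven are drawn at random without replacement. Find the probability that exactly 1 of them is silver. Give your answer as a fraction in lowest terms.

10829/43263

There are C(24,7) = 346104 ways to choose 7 from 24.
Selections with exactly 1 silver: choose 1 of the 7 silver and 6 of the 17 gold, C(7,1)·C(17,6) = 7·12376 = 86632.
Probability = 86632/346104 = 10829/43263.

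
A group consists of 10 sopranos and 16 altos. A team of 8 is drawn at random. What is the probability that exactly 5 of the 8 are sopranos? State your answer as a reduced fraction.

28224/312455

There are C(26,8) = 1562275 ways to choose 8 from 26.
Selections with exactly 5 sopranos: choose 5 of the 10 sopranos and 3 of the 16 altos, C(10,5)·C(16,3) = 252·560 = 141120.
Probability = 141120/1562275 = 28224/312455.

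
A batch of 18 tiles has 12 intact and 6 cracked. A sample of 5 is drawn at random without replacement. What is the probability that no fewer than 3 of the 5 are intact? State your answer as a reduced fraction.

There are C(18,5) = 8568 ways to choose the 5.
Favorable selections (no fewer than 3 intact): C(12,3)·C(6,2) + C(12,4)·C(6,1) + C(12,5)·C(6,0) = 3300 + 2970 + 792 = 7062.
Probability = 7062/8568 = 1177/1428.

1177/1428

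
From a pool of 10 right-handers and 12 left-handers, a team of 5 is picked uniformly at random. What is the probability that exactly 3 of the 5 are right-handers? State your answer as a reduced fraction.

Total number of selections: C(22,5) = 26334.
Selections with exactly 3 right-handers: choose 3 of the 10 right-handers and 2 of the 12 left-handers, C(10,3)·C(12,2) = 120·66 = 7920.
Probability = 7920/26334 = 40/133.

40/133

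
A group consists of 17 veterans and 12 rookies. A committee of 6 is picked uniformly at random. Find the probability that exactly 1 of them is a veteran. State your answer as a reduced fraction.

374/13195

Total number of selections: C(29,6) = 475020.
Selections with exactly 1 veteran: choose 1 of the 17 veterans and 5 of the 12 rookies, C(17,1)·C(12,5) = 17·792 = 13464.
Probability = 13464/475020 = 374/13195.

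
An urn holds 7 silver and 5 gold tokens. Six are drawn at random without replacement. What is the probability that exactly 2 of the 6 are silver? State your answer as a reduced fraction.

5/44

The sample space is all 6-subsets of the 12: C(12,6) = 924.
Selections with exactly 2 silver: choose 2 of the 7 silver and 4 of the 5 gold, C(7,2)·C(5,4) = 21·5 = 105.
Probability = 105/924 = 5/44.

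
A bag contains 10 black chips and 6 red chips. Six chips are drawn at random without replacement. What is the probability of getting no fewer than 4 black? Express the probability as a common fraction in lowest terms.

87/143

Total selections: C(16,6) = 8008.
Favorable selections (no fewer than 4 black): C(10,4)·C(6,2) + C(10,5)·C(6,1) + C(10,6)·C(6,0) = 3150 + 1512 + 210 = 4872.
Probability = 4872/8008 = 87/143.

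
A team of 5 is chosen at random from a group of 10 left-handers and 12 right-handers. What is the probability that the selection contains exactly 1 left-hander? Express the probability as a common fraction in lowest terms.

Total number of selections: C(22,5) = 26334.
Selections with exactly 1 left-hander: choose 1 of the 10 left-handers and 4 of the 12 right-handers, C(10,1)·C(12,4) = 10·495 = 4950.
Probability = 4950/26334 = 25/133.

25/133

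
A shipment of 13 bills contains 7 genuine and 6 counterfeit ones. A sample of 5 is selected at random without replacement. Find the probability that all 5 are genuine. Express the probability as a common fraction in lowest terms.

There are C(13,5) = 1287 possible selections.
Selections with all genuine: C(7,5) = 21.
Probability = 21/1287 = 7/429.

7/429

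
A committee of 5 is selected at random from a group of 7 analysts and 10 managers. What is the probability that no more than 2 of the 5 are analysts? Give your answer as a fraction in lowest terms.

Total selections: C(17,5) = 6188.
Favorable selections (no more than 2 analysts): C(7,0)·C(10,5) + C(7,1)·C(10,4) + C(7,2)·C(10,3) = 252 + 1470 + 2520 = 4242.
Probability = 4242/6188 = 303/442.

303/442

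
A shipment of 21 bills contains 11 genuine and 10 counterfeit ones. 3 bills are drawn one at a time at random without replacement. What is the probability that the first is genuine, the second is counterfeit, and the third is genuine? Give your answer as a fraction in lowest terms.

Multiply the conditional probabilities at each draw: 11/21 · 10/20 · 10/19 = 1100/7980 = 55/399.

55/399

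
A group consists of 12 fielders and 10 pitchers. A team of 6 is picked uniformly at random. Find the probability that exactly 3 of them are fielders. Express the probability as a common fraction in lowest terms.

800/2261

Total number of selections: C(22,6) = 74613.
Selections with exactly 3 fielders: choose 3 of the 12 fielders and 3 of the 10 pitchers, C(12,3)·C(10,3) = 220·120 = 26400.
Probability = 26400/74613 = 800/2261.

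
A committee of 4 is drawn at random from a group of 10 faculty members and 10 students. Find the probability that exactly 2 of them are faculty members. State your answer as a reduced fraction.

Total number of selections: C(20,4) = 4845.
Selections with exactly 2 faculty members: choose 2 of the 10 faculty members and 2 of the 10 students, C(10,2)·C(10,2) = 45·45 = 2025.
Probability = 2025/4845 = 135/323.

135/323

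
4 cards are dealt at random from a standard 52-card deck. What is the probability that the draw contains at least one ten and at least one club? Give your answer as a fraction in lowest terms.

52799/270725

There are C(52,4) = 270725 possible draws.
By inclusion-exclusion on the complements, draws missing all tens or all clubs: C(48,4) + C(39,4) − C(36,4) = 194580 + 82251 − 58905 = 217926.
So draws with at least one of each: 270725 − 217926 = 52799, probability 52799/270725.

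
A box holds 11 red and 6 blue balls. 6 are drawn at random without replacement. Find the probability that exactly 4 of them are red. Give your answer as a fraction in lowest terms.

The sample space is all 6-subsets of the 17: C(17,6) = 12376.
Selections with exactly 4 red: choose 4 of the 11 red and 2 of the 6 blue, C(11,4)·C(6,2) = 330·15 = 4950.
Probability = 4950/12376 = 2475/6188.

2475/6188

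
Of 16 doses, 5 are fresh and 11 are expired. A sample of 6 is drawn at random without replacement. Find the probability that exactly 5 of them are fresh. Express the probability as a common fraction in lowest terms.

The sample space is all 6-subsets of the 16: C(16,6) = 8008.
Selections with exactly 5 fresh: choose 5 of the 5 fresh and 1 of the 11 expired, C(5,5)·C(11,1) = 1·11 = 11.
Probability = 11/8008 = 1/728.

1/728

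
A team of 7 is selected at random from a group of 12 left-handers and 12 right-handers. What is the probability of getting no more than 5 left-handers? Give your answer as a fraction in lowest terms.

There are C(24,7) = 346104 ways to choose the 7.
Favorable selections (no more than 5 left-handers): C(12,0)·C(12,7) + C(12,1)·C(12,6) + C(12,2)·C(12,5) + C(12,3)·C(12,4) + C(12,4)·C(12,3) + C(12,5)·C(12,2) = 792 + 11088 + 52272 + 108900 + 108900 + 52272 = 334224.
Probability = 334224/346104 = 422/437.

422/437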